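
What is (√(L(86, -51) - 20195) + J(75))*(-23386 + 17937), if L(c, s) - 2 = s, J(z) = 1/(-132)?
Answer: 5449/132 - 10898*I*√5061 ≈ 41.28 - 7.7529e+5*I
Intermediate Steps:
J(z) = -1/132
L(c, s) = 2 + s
(√(L(86, -51) - 20195) + J(75))*(-23386 + 17937) = (√((2 - 51) - 20195) - 1/132)*(-23386 + 17937) = (√(-49 - 20195) - 1/132)*(-5449) = (√(-20244) - 1/132)*(-5449) = (2*I*√5061 - 1/132)*(-5449) = (-1/132 + 2*I*√5061)*(-5449) = 5449/132 - 10898*I*√5061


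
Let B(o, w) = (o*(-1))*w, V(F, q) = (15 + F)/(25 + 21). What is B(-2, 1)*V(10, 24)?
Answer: 25/23 ≈ 1.0870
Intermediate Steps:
V(F, q) = 15/46 + F/46 (V(F, q) = (15 + F)/46 = (15 + F)*(1/46) = 15/46 + F/46)
B(o, w) = -o*w (B(o, w) = (-o)*w = -o*w)
B(-2, 1)*V(10, 24) = (-1*(-2)*1)*(15/46 + (1/46)*10) = 2*(15/46 + 5/23) = 2*(25/46) = 25/23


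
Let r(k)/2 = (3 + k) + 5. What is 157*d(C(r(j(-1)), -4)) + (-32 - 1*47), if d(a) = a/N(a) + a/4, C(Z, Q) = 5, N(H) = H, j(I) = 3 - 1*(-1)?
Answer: 1097/4 ≈ 274.25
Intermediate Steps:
j(I) = 4 (j(I) = 3 + 1 = 4)
r(k) = 16 + 2*k (r(k) = 2*((3 + k) + 5) = 2*(8 + k) = 16 + 2*k)
d(a) = 1 + a/4 (d(a) = a/a + a/4 = 1 + a*(¼) = 1 + a/4)
157*d(C(r(j(-1)), -4)) + (-32 - 1*47) = 157*(1 + (¼)*5) + (-32 - 1*47) = 157*(1 + 5/4) + (-32 - 47) = 157*(9/4) - 79 = 1413/4 - 79 = 1097/4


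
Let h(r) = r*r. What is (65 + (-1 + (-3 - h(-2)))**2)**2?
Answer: 16641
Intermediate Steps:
h(r) = r**2
(65 + (-1 + (-3 - h(-2)))**2)**2 = (65 + (-1 + (-3 - 1*(-2)**2))**2)**2 = (65 + (-1 + (-3 - 1*4))**2)**2 = (65 + (-1 + (-3 - 4))**2)**2 = (65 + (-1 - 7)**2)**2 = (65 + (-8)**2)**2 = (65 + 64)**2 = 129**2 = 16641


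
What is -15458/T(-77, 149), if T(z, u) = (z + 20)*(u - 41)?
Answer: 7729/3078 ≈ 2.5110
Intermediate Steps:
T(z, u) = (-41 + u)*(20 + z) (T(z, u) = (20 + z)*(-41 + u) = (-41 + u)*(20 + z))
-15458/T(-77, 149) = -15458/(-820 - 41*(-77) + 20*149 + 149*(-77)) = -15458/(-820 + 3157 + 2980 - 11473) = -15458/(-6156) = -15458*(-1/6156) = 7729/3078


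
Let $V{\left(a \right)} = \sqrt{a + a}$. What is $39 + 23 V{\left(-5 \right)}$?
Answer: $39 + 23 i \sqrt{10} \approx 39.0 + 72.732 i$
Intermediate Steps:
$V{\left(a \right)} = \sqrt{2} \sqrt{a}$ ($V{\left(a \right)} = \sqrt{2 a} = \sqrt{2} \sqrt{a}$)
$39 + 23 V{\left(-5 \right)} = 39 + 23 \sqrt{2} \sqrt{-5} = 39 + 23 \sqrt{2} i \sqrt{5} = 39 + 23 i \sqrt{10}$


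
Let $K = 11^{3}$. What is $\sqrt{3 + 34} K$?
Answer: $1331 \sqrt{37} \approx 8096.2$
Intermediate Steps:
$K = 1331$
$\sqrt{3 + 34} K = \sqrt{3 + 34} \cdot 1331 = \sqrt{37} \cdot 1331 = 1331 \sqrt{37}$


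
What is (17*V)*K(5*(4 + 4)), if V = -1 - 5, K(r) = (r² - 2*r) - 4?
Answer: -154632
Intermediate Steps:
K(r) = -4 + r² - 2*r
V = -6
(17*V)*K(5*(4 + 4)) = (17*(-6))*(-4 + (5*(4 + 4))² - 10*(4 + 4)) = -102*(-4 + (5*8)² - 10*8) = -102*(-4 + 40² - 2*40) = -102*(-4 + 1600 - 80) = -102*1516 = -154632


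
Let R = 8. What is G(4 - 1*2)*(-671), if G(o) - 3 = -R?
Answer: 3355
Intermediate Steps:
G(o) = -5 (G(o) = 3 - 1*8 = 3 - 8 = -5)
G(4 - 1*2)*(-671) = -5*(-671) = 3355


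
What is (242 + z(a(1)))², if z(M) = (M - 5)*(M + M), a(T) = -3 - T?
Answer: 98596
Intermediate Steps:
z(M) = 2*M*(-5 + M) (z(M) = (-5 + M)*(2*M) = 2*M*(-5 + M))
(242 + z(a(1)))² = (242 + 2*(-3 - 1*1)*(-5 + (-3 - 1*1)))² = (242 + 2*(-3 - 1)*(-5 + (-3 - 1)))² = (242 + 2*(-4)*(-5 - 4))² = (242 + 2*(-4)*(-9))² = (242 + 72)² = 314² = 98596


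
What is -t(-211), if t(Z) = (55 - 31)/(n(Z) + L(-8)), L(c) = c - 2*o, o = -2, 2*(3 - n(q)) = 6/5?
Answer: 15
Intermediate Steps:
n(q) = 12/5 (n(q) = 3 - 3/5 = 12/5)
L(c) = 4 + c (L(c) = c - 2*(-2) = c + 4 = 4 + c)
t(Z) = -15 (t(Z) = (55 - 31)/(12/5 + (4 - 8)) = 24/(12/5 - 4) = 24/(-8/5) = 24*(-5/8) = -15)
-t(-211) = -1*(-15) = 15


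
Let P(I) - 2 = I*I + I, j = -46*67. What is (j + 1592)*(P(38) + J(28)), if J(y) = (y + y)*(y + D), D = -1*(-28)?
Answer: -6883800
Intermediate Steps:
j = -3082
D = 28
J(y) = 2*y*(28 + y) (J(y) = (y + y)*(y + 28) = (2*y)*(28 + y) = 2*y*(28 + y))
P(I) = 2 + I + I² (P(I) = 2 + (I*I + I) = 2 + (I² + I) = 2 + (I + I²) = 2 + I + I²)
(j + 1592)*(P(38) + J(28)) = (-3082 + 1592)*((2 + 38 + 38²) + 2*28*(28 + 28)) = -1490*((2 + 38 + 1444) + 2*28*56) = -1490*(1484 + 3136) = -1490*4620 = -6883800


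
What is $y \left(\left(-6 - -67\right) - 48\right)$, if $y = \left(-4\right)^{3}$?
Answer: $-832$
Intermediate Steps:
$y = -64$
$y \left(\left(-6 - -67\right) - 48\right) = - 64 \left(\left(-6 - -67\right) - 48\right) = - 64 \left(\left(-6 + 67\right) - 48\right) = - 64 \left(61 - 48\right) = \left(-64\right) 13 = -832$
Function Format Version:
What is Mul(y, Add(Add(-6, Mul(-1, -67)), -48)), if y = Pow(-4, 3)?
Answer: -832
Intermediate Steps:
y = -64
Mul(y, Add(Add(-6, Mul(-1, -67)), -48)) = Mul(-64, Add(Add(-6, Mul(-1, -67)), -48)) = Mul(-64, Add(Add(-6, 67), -48)) = Mul(-64, Add(61, -48)) = Mul(-64, 13) = -832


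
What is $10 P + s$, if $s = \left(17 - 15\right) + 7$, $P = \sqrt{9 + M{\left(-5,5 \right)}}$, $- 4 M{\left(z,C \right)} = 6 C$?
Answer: $9 + 5 \sqrt{6} \approx 21.247$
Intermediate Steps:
$M{\left(z,C \right)} = - \frac{3 C}{2}$ ($M{\left(z,C \right)} = - \frac{6 C}{4} = - \frac{3 C}{2}$)
$P = \frac{\sqrt{6}}{2}$ ($P = \sqrt{9 - \frac{15}{2}} = \sqrt{\frac{3}{2}} = \frac{\sqrt{6}}{2} \approx 1.2247$)
$s = 9$ ($s = 2 + 7 = 9$)
$10 P + s = 10 \frac{\sqrt{6}}{2} + 9 = 5 \sqrt{6} + 9 = 9 + 5 \sqrt{6}$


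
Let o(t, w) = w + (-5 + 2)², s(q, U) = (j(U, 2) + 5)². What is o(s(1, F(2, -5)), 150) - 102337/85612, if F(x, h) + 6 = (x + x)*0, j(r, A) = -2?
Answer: 13509971/85612 ≈ 157.80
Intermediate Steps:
F(x, h) = -6 (F(x, h) = -6 + (x + x)*0 = -6 + (2*x)*0 = -6 + 0 = -6)
s(q, U) = 9 (s(q, U) = (-2 + 5)² = 3² = 9)
o(t, w) = 9 + w (o(t, w) = w + (-3)² = w + 9 = 9 + w)
o(s(1, F(2, -5)), 150) - 102337/85612 = (9 + 150) - 102337/85612 = 159 - 102337*1/85612 = 159 - 102337/85612 = 13509971/85612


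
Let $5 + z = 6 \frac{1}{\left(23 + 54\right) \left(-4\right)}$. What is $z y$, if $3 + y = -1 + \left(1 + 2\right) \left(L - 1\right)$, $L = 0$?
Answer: $\frac{773}{22} \approx 35.136$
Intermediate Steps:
$y = -7$ ($y = -3 + \left(-1 + \left(1 + 2\right) \left(0 - 1\right)\right) = -3 + \left(-1 + 3 \left(-1\right)\right) = -3 - 4 = -7$)
$z = - \frac{773}{154}$ ($z = -5 + 6 \frac{1}{\left(23 + 54\right) \left(-4\right)} = -5 + 6 \cdot \frac{1}{77} \left(- \frac{1}{4}\right) = -5 + 6 \left(- \frac{1}{308}\right) = -5 - \frac{3}{154} = - \frac{773}{154} \approx -5.0195$)
$z y = \left(- \frac{773}{154}\right) \left(-7\right) = \frac{773}{22}$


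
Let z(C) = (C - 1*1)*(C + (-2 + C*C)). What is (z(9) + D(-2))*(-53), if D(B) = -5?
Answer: -37047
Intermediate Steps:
z(C) = (-1 + C)*(-2 + C + C²) (z(C) = (C - 1)*(C + (-2 + C²)) = (-1 + C)*(-2 + C + C²))
(z(9) + D(-2))*(-53) = ((2 + 9³ - 3*9) - 5)*(-53) = ((2 + 729 - 27) - 5)*(-53) = (704 - 5)*(-53) = 699*(-53) = -37047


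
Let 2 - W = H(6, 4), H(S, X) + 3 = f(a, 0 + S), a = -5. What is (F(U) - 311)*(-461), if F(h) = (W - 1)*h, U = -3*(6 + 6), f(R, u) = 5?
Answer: 126775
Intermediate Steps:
H(S, X) = 2 (H(S, X) = -3 + 5 = 2)
W = 0 (W = 2 - 1*2 = 2 - 2 = 0)
U = -36 (U = -3*12 = -36)
F(h) = -h (F(h) = (0 - 1)*h = -h)
(F(U) - 311)*(-461) = (-1*(-36) - 311)*(-461) = (36 - 311)*(-461) = -275*(-461) = 126775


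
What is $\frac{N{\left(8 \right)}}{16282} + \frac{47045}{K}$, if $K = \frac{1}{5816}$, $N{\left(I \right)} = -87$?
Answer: $\frac{4454978588953}{16282} \approx 2.7361 \cdot 10^{8}$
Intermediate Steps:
$K = \frac{1}{5816} \approx 0.00017194$
$\frac{N{\left(8 \right)}}{16282} + \frac{47045}{K} = - \frac{87}{16282} + 47045 \frac{1}{\frac{1}{5816}} = \left(-87\right) \frac{1}{16282} + 47045 \cdot 5816 = - \frac{87}{16282} + 273613720 = \frac{4454978588953}{16282}$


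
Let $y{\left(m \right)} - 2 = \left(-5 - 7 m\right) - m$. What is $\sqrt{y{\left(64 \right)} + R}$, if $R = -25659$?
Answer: $i \sqrt{26174} \approx 161.78 i$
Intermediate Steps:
$y{\left(m \right)} = -3 - 8 m$ ($y{\left(m \right)} = 2 - \left(5 + 8 m\right) = -3 - 8 m$)
$\sqrt{y{\left(64 \right)} + R} = \sqrt{\left(-3 - 512\right) - 25659} = \sqrt{-515 - 25659} = \sqrt{-26174} = i \sqrt{26174}$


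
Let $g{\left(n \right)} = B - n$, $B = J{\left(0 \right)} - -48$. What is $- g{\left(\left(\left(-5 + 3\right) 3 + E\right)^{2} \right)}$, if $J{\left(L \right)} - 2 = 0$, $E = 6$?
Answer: $-50$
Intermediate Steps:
$J{\left(L \right)} = 2$ ($J{\left(L \right)} = 2 + 0 = 2$)
$B = 50$ ($B = 2 - -48 = 2 + 48 = 50$)
$g{\left(n \right)} = 50 - n$
$- g{\left(\left(\left(-5 + 3\right) 3 + E\right)^{2} \right)} = - (50 - \left(\left(-5 + 3\right) 3 + 6\right)^{2}) = - (50 - \left(\left(-2\right) 3 + 6\right)^{2}) = - (50 - \left(-6 + 6\right)^{2}) = - (50 - 0^{2}) = - (50 - 0) = - (50 + 0) = \left(-1\right) 50 = -50$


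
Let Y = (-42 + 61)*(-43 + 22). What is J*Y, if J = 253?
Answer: -100947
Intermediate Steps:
Y = -399 (Y = 19*(-21) = -399)
J*Y = 253*(-399) = -100947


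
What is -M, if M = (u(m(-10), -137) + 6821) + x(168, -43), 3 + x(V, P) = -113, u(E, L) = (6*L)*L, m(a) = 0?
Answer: -119319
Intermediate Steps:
u(E, L) = 6*L²
x(V, P) = -116 (x(V, P) = -3 - 113 = -116)
M = 119319 (M = (6*(-137)² + 6821) - 116 = (6*18769 + 6821) - 116 = (112614 + 6821) - 116 = 119435 - 116 = 119319)
-M = -1*119319 = -119319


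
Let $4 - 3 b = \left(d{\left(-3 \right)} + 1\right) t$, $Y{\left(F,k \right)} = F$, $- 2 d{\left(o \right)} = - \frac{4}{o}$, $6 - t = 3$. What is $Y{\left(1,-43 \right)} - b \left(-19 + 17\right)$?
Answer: $3$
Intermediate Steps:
$t = 3$ ($t = 6 - 3 = 3$)
$d{\left(o \right)} = \frac{2}{o}$ ($d{\left(o \right)} = - \frac{\left(-4\right) \frac{1}{o}}{2} = \frac{2}{o}$)
$b = 1$ ($b = \frac{4}{3} - \frac{\left(\frac{2}{-3} + 1\right) 3}{3} = \frac{4}{3} - \frac{\left(2 \left(- \frac{1}{3}\right) + 1\right) 3}{3} = \frac{4}{3} - \frac{\left(- \frac{2}{3} + 1\right) 3}{3} = \frac{4}{3} - \frac{\frac{1}{3} \cdot 3}{3} = \frac{4}{3} - \frac{1}{3} = 1$)
$Y{\left(1,-43 \right)} - b \left(-19 + 17\right) = 1 - 1 \left(-19 + 17\right) = 1 - 1 \left(-2\right) = 1 - -2 = 1 + 2 = 3$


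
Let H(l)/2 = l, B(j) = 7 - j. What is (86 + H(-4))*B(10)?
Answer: -234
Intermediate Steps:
H(l) = 2*l
(86 + H(-4))*B(10) = (86 + 2*(-4))*(7 - 1*10) = (86 - 8)*(7 - 10) = 78*(-3) = -234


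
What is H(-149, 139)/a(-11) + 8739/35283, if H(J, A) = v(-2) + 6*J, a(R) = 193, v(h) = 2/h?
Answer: -9963886/2269873 ≈ -4.3896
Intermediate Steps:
H(J, A) = -1 + 6*J (H(J, A) = 2/(-2) + 6*J = 2*(-1/2) + 6*J = -1 + 6*J)
H(-149, 139)/a(-11) + 8739/35283 = (-1 + 6*(-149))/193 + 8739/35283 = (-1 - 894)*(1/193) + 8739*(1/35283) = -895*1/193 + 2913/11761 = -895/193 + 2913/11761 = -9963886/2269873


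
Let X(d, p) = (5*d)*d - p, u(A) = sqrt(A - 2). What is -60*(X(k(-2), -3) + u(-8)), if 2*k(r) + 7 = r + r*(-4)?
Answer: -255 - 60*I*sqrt(10) ≈ -255.0 - 189.74*I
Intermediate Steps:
k(r) = -7/2 - 3*r/2 (k(r) = -7/2 + (r + r*(-4))/2 = -7/2 + (r - 4*r)/2 = -7/2 + (-3*r)/2 = -7/2 - 3*r/2)
u(A) = sqrt(-2 + A)
X(d, p) = -p + 5*d**2 (X(d, p) = 5*d**2 - p = -p + 5*d**2)
-60*(X(k(-2), -3) + u(-8)) = -60*((-1*(-3) + 5*(-7/2 - 3/2*(-2))**2) + sqrt(-2 - 8)) = -60*((3 + 5*(-7/2 + 3)**2) + sqrt(-10)) = -60*((3 + 5*(-1/2)**2) + I*sqrt(10)) = -60*((3 + 5*(1/4)) + I*sqrt(10)) = -60*((3 + 5/4) + I*sqrt(10)) = -60*(17/4 + I*sqrt(10)) = -255 - 60*I*sqrt(10)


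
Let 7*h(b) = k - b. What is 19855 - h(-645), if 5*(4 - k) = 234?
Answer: 691914/35 ≈ 19769.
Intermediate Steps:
k = -214/5 (k = 4 - 1/5*234 = 4 - 234/5 = -214/5 ≈ -42.800)
h(b) = -214/35 - b/7 (h(b) = (-214/5 - b)/7 = -214/35 - b/7)
19855 - h(-645) = 19855 - (-214/35 - 1/7*(-645)) = 19855 - (-214/35 + 645/7) = 19855 - 1*3011/35 = 19855 - 3011/35 = 691914/35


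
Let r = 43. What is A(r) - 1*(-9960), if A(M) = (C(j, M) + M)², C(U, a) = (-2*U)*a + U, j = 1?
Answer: 11724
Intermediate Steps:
C(U, a) = U - 2*U*a (C(U, a) = -2*U*a + U = U - 2*U*a)
A(M) = (1 - M)² (A(M) = (1*(1 - 2*M) + M)² = ((1 - 2*M) + M)² = (1 - M)²)
A(r) - 1*(-9960) = (-1 + 43)² - 1*(-9960) = 42² + 9960 = 1764 + 9960 = 11724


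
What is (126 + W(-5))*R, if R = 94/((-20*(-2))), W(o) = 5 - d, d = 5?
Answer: 2961/10 ≈ 296.10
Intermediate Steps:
W(o) = 0 (W(o) = 5 - 1*5 = 5 - 5 = 0)
R = 47/20 (R = 94/40 = 94*(1/40) = 47/20 ≈ 2.3500)
(126 + W(-5))*R = (126 + 0)*(47/20) = 126*(47/20) = 2961/10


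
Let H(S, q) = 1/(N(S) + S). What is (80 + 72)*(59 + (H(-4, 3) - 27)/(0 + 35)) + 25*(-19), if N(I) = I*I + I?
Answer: 58634/7 ≈ 8376.3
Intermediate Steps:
N(I) = I + I² (N(I) = I² + I = I + I²)
H(S, q) = 1/(S + S*(1 + S)) (H(S, q) = 1/(S*(1 + S) + S) = 1/(S + S*(1 + S)))
(80 + 72)*(59 + (H(-4, 3) - 27)/(0 + 35)) + 25*(-19) = (80 + 72)*(59 + (1/((-4)*(2 - 4)) - 27)/(0 + 35)) + 25*(-19) = 152*(59 + (-¼/(-2) - 27)/35) - 475 = 152*(59 + (-¼*(-½) - 27)*(1/35)) - 475 = 152*(59 + (⅛ - 27)*(1/35)) - 475 = 152*(59 - 215/8*1/35) - 475 = 152*(59 - 43/56) - 475 = 152*(3261/56) - 475 = 61959/7 - 475 = 58634/7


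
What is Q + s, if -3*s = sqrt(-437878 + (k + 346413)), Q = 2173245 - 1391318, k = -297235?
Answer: 781927 - 130*I*sqrt(23)/3 ≈ 7.8193e+5 - 207.82*I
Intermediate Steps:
Q = 781927
s = -130*I*sqrt(23)/3 (s = -sqrt(-437878 + (-297235 + 346413))/3 = -sqrt(-437878 + 49178)/3 = -130*I*sqrt(23)/3 ≈ -207.82*I)
Q + s = 781927 - 130*I*sqrt(23)/3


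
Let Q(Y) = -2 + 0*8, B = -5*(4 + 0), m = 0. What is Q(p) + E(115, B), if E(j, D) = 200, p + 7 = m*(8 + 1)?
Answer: 198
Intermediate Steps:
B = -20 (B = -5*4 = -20)
p = -7 (p = -7 + 0*(8 + 1) = -7 + 0*9 = -7 + 0 = -7)
Q(Y) = -2 (Q(Y) = -2 + 0 = -2)
Q(p) + E(115, B) = -2 + 200 = 198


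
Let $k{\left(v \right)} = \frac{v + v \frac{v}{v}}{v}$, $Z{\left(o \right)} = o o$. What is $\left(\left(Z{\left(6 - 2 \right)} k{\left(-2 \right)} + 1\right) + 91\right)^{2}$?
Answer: $15376$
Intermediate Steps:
$Z{\left(o \right)} = o^{2}$
$k{\left(v \right)} = 2$ ($k{\left(v \right)} = \frac{v + v 1}{v} = \frac{v + v}{v} = \frac{2 v}{v} = 2$)
$\left(\left(Z{\left(6 - 2 \right)} k{\left(-2 \right)} + 1\right) + 91\right)^{2} = \left(\left(\left(6 - 2\right)^{2} \cdot 2 + 1\right) + 91\right)^{2} = \left(\left(4^{2} \cdot 2 + 1\right) + 91\right)^{2} = \left(\left(16 \cdot 2 + 1\right) + 91\right)^{2} = \left(\left(32 + 1\right) + 91\right)^{2} = \left(33 + 91\right)^{2} = 124^{2} = 15376$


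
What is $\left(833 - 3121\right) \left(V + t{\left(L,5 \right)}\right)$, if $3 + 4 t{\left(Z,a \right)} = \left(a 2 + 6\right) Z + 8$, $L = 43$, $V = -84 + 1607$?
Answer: $-3881020$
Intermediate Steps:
$V = 1523$
$t{\left(Z,a \right)} = \frac{5}{4} + \frac{Z \left(6 + 2 a\right)}{4}$ ($t{\left(Z,a \right)} = - \frac{3}{4} + \frac{\left(a 2 + 6\right) Z + 8}{4} = - \frac{3}{4} + \frac{\left(2 a + 6\right) Z + 8}{4} = - \frac{3}{4} + \frac{\left(6 + 2 a\right) Z + 8}{4} = - \frac{3}{4} + \frac{Z \left(6 + 2 a\right) + 8}{4} = - \frac{3}{4} + \frac{8 + Z \left(6 + 2 a\right)}{4} = - \frac{3}{4} + \left(2 + \frac{Z \left(6 + 2 a\right)}{4}\right) = \frac{5}{4} + \frac{Z \left(6 + 2 a\right)}{4}$)
$\left(833 - 3121\right) \left(V + t{\left(L,5 \right)}\right) = \left(833 - 3121\right) \left(1523 + \left(\frac{5}{4} + \frac{3}{2} \cdot 43 + \frac{1}{2} \cdot 43 \cdot 5\right)\right) = - 2288 \left(1523 + \left(\frac{5}{4} + \frac{129}{2} + \frac{215}{2}\right)\right) = - 2288 \left(1523 + \frac{693}{4}\right) = \left(-2288\right) \frac{6785}{4} = -3881020$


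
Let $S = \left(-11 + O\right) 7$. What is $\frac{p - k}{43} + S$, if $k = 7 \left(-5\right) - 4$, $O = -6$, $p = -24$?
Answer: $- \frac{5102}{43} \approx -118.65$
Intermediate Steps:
$S = -119$ ($S = \left(-11 - 6\right) 7 = \left(-17\right) 7 = -119$)
$k = -39$ ($k = -35 - 4 = -39$)
$\frac{p - k}{43} + S = \frac{-24 - -39}{43} - 119 = \left(-24 + 39\right) \frac{1}{43} - 119 = 15 \cdot \frac{1}{43} - 119 = \frac{15}{43} - 119 = - \frac{5102}{43}$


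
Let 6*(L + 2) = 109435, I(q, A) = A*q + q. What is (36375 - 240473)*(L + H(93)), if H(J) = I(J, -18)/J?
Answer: -11156098729/3 ≈ -3.7187e+9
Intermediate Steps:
I(q, A) = q + A*q
L = 109423/6 (L = -2 + (⅙)*109435 = -2 + 109435/6 = 109423/6 ≈ 18237.)
H(J) = -17 (H(J) = (J*(1 - 18))/J = (J*(-17))/J = (-17*J)/J = -17)
(36375 - 240473)*(L + H(93)) = (36375 - 240473)*(109423/6 - 17) = -204098*109321/6 = -11156098729/3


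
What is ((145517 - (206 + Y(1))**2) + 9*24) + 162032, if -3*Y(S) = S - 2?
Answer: 2386724/9 ≈ 2.6519e+5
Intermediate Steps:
Y(S) = 2/3 - S/3 (Y(S) = -(S - 2)/3 = -(-2 + S)/3 = 2/3 - S/3)
((145517 - (206 + Y(1))**2) + 9*24) + 162032 = ((145517 - (206 + (2/3 - 1/3*1))**2) + 9*24) + 162032 = ((145517 - (206 + (2/3 - 1/3))**2) + 216) + 162032 = ((145517 - (206 + 1/3)**2) + 216) + 162032 = ((145517 - (619/3)**2) + 216) + 162032 = ((145517 - 1*383161/9) + 216) + 162032 = ((145517 - 383161/9) + 216) + 162032 = (926492/9 + 216) + 162032 = 928436/9 + 162032 = 2386724/9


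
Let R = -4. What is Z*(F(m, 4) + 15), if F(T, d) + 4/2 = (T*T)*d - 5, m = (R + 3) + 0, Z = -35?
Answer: -420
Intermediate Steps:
m = -1 (m = (-4 + 3) + 0 = -1 + 0 = -1)
F(T, d) = -7 + d*T² (F(T, d) = -2 + ((T*T)*d - 5) = -2 + (T²*d - 5) = -2 + (d*T² - 5) = -2 + (-5 + d*T²) = -7 + d*T²)
Z*(F(m, 4) + 15) = -35*((-7 + 4*(-1)²) + 15) = -35*((-7 + 4*1) + 15) = -35*((-7 + 4) + 15) = -35*(-3 + 15) = -35*12 = -420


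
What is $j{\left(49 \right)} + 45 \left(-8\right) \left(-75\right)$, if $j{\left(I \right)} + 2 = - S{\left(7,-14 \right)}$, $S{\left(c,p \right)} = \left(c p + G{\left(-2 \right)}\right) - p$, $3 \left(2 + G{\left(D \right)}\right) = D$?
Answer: $\frac{81254}{3} \approx 27085.0$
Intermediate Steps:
$G{\left(D \right)} = -2 + \frac{D}{3}$
$S{\left(c,p \right)} = - \frac{8}{3} - p + c p$ ($S{\left(c,p \right)} = \left(c p + \left(-2 + \frac{1}{3} \left(-2\right)\right)\right) - p = \left(c p - \frac{8}{3}\right) - p = \left(- \frac{8}{3} + c p\right) - p = - \frac{8}{3} - p + c p$)
$j{\left(I \right)} = \frac{254}{3}$ ($j{\left(I \right)} = -2 - \left(- \frac{8}{3} - -14 + 7 \left(-14\right)\right) = -2 - \left(- \frac{8}{3} + 14 - 98\right) = -2 - - \frac{260}{3} = -2 + \frac{260}{3} = \frac{254}{3}$)
$j{\left(49 \right)} + 45 \left(-8\right) \left(-75\right) = \frac{254}{3} + 45 \left(-8\right) \left(-75\right) = \frac{254}{3} - -27000 = \frac{254}{3} + 27000 = \frac{81254}{3}$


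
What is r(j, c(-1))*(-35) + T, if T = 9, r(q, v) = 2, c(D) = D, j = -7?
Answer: -61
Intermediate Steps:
r(j, c(-1))*(-35) + T = 2*(-35) + 9 = -70 + 9 = -61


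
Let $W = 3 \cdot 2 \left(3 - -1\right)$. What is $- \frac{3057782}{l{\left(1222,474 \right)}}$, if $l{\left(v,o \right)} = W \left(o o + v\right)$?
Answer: $- \frac{1528891}{2710776} \approx -0.564$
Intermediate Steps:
$W = 24$ ($W = 6 \left(3 + 1\right) = 6 \cdot 4 = 24$)
$l{\left(v,o \right)} = 24 v + 24 o^{2}$ ($l{\left(v,o \right)} = 24 \left(o o + v\right) = 24 \left(o^{2} + v\right) = 24 \left(v + o^{2}\right) = 24 v + 24 o^{2}$)
$- \frac{3057782}{l{\left(1222,474 \right)}} = - \frac{3057782}{24 \cdot 1222 + 24 \cdot 474^{2}} = - \frac{3057782}{29328 + 24 \cdot 224676} = - \frac{3057782}{29328 + 5392224} = - \frac{3057782}{5421552} = \left(-3057782\right) \frac{1}{5421552} = - \frac{1528891}{2710776}$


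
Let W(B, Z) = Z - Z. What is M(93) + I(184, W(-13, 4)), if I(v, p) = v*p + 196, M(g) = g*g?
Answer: 8845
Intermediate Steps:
W(B, Z) = 0
M(g) = g**2
I(v, p) = 196 + p*v (I(v, p) = p*v + 196 = 196 + p*v)
M(93) + I(184, W(-13, 4)) = 93**2 + (196 + 0*184) = 8649 + (196 + 0) = 8649 + 196 = 8845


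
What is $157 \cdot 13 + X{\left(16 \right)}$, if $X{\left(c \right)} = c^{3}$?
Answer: $6137$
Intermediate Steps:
$157 \cdot 13 + X{\left(16 \right)} = 157 \cdot 13 + 16^{3} = 2041 + 4096 = 6137$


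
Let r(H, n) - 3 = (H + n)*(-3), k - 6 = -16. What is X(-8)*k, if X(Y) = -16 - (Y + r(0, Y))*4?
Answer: 920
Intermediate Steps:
k = -10 (k = 6 - 16 = -10)
r(H, n) = 3 - 3*H - 3*n (r(H, n) = 3 + (H + n)*(-3) = 3 + (-3*H - 3*n) = 3 - 3*H - 3*n)
X(Y) = -28 + 8*Y (X(Y) = -16 - (Y + (3 - 3*0 - 3*Y))*4 = -16 - (Y + (3 + 0 - 3*Y))*4 = -16 - (Y + (3 - 3*Y))*4 = -16 - (3 - 2*Y)*4 = -16 - (12 - 8*Y) = -16 + (-12 + 8*Y) = -28 + 8*Y)
X(-8)*k = (-28 + 8*(-8))*(-10) = (-28 - 64)*(-10) = -92*(-10) = 920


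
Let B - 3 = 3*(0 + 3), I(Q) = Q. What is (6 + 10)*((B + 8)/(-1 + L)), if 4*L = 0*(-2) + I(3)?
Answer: -1280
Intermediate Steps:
L = ¾ (L = (0*(-2) + 3)/4 = (0 + 3)/4 = (¼)*3 = ¾ ≈ 0.75000)
B = 12 (B = 3 + 3*(0 + 3) = 3 + 3*3 = 3 + 9 = 12)
(6 + 10)*((B + 8)/(-1 + L)) = (6 + 10)*((12 + 8)/(-1 + ¾)) = 16*(20/(-¼)) = 16*(20*(-4)) = 16*(-80) = -1280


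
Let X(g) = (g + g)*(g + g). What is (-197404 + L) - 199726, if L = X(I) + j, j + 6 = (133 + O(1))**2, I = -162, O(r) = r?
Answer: -274204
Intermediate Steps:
j = 17950 (j = -6 + (133 + 1)**2 = -6 + 134**2 = -6 + 17956 = 17950)
X(g) = 4*g**2 (X(g) = (2*g)*(2*g) = 4*g**2)
L = 122926 (L = 4*(-162)**2 + 17950 = 4*26244 + 17950 = 104976 + 17950 = 122926)
(-197404 + L) - 199726 = (-197404 + 122926) - 199726 = -74478 - 199726 = -274204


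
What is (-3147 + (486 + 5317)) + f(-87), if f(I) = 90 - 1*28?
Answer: 2718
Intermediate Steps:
f(I) = 62 (f(I) = 90 - 28 = 62)
(-3147 + (486 + 5317)) + f(-87) = (-3147 + (486 + 5317)) + 62 = (-3147 + 5803) + 62 = 2656 + 62 = 2718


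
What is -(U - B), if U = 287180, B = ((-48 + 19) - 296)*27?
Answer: -295955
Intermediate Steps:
B = -8775 (B = (-29 - 296)*27 = -325*27 = -8775)
-(U - B) = -(287180 - 1*(-8775)) = -(287180 + 8775) = -1*295955 = -295955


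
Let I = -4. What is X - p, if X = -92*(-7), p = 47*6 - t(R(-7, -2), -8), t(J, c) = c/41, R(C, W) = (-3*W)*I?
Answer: 14834/41 ≈ 361.80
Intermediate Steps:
R(C, W) = 12*W (R(C, W) = -3*W*(-4) = 12*W)
t(J, c) = c/41 (t(J, c) = c*(1/41) = c/41)
p = 11570/41 (p = 47*6 - (-8)/41 = 282 - 1*(-8/41) = 282 + 8/41 = 11570/41 ≈ 282.20)
X = 644
X - p = 644 - 1*11570/41 = 644 - 11570/41 = 14834/41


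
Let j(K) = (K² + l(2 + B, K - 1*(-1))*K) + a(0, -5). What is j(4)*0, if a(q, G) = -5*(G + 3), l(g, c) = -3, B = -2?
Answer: 0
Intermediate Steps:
a(q, G) = -15 - 5*G (a(q, G) = -5*(3 + G) = -15 - 5*G)
j(K) = 10 + K² - 3*K (j(K) = (K² - 3*K) + (-15 - 5*(-5)) = (K² - 3*K) + (-15 + 25) = (K² - 3*K) + 10 = 10 + K² - 3*K)
j(4)*0 = (10 + 4² - 3*4)*0 = (10 + 16 - 12)*0 = 14*0 = 0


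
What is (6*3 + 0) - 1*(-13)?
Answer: 31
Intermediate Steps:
(6*3 + 0) - 1*(-13) = (18 + 0) + 13 = 18 + 13 = 31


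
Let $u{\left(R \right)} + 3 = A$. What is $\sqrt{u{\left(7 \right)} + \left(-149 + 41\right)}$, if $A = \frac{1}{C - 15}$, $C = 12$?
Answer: $\frac{i \sqrt{1002}}{3} \approx 10.551 i$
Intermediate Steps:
$A = - \frac{1}{3}$ ($A = \frac{1}{12 - 15} = \frac{1}{-3} = - \frac{1}{3} \approx -0.33333$)
$u{\left(R \right)} = - \frac{10}{3}$ ($u{\left(R \right)} = -3 - \frac{1}{3} = - \frac{10}{3}$)
$\sqrt{u{\left(7 \right)} + \left(-149 + 41\right)} = \sqrt{- \frac{10}{3} + \left(-149 + 41\right)} = \sqrt{- \frac{10}{3} - 108} = \sqrt{- \frac{334}{3}} = \frac{i \sqrt{1002}}{3}$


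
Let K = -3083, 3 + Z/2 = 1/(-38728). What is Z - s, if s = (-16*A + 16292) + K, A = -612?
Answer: -445507549/19364 ≈ -23007.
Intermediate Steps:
Z = -116185/19364 (Z = -6 + 2/(-38728) = -6 + 2*(-1/38728) = -6 - 1/19364 = -116185/19364 ≈ -6.0001)
s = 23001 (s = (-16*(-612) + 16292) - 3083 = (9792 + 16292) - 3083 = 26084 - 3083 = 23001)
Z - s = -116185/19364 - 1*23001 = -116185/19364 - 23001 = -445507549/19364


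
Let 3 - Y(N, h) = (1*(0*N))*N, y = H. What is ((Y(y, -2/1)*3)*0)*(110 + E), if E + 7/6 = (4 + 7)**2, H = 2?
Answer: 0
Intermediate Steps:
y = 2
E = 719/6 (E = -7/6 + (4 + 7)**2 = -7/6 + 11**2 = -7/6 + 121 = 719/6 ≈ 119.83)
Y(N, h) = 3 (Y(N, h) = 3 - 1*(0*N)*N = 3 - 1*0*N = 3 - 0*N = 3 - 1*0 = 3 + 0 = 3)
((Y(y, -2/1)*3)*0)*(110 + E) = ((3*3)*0)*(110 + 719/6) = (9*0)*(1379/6) = 0*(1379/6) = 0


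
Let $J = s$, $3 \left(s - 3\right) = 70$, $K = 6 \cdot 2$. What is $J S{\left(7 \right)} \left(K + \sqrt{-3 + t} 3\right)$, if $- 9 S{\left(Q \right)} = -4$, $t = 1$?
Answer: $\frac{1264}{9} + \frac{316 i \sqrt{2}}{9} \approx 140.44 + 49.655 i$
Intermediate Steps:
$K = 12$
$s = \frac{79}{3}$ ($s = 3 + \frac{1}{3} \cdot 70 = 3 + \frac{70}{3} = \frac{79}{3} \approx 26.333$)
$S{\left(Q \right)} = \frac{4}{9}$ ($S{\left(Q \right)} = \left(- \frac{1}{9}\right) \left(-4\right) = \frac{4}{9}$)
$J = \frac{79}{3} \approx 26.333$
$J S{\left(7 \right)} \left(K + \sqrt{-3 + t} 3\right) = \frac{79}{3} \cdot \frac{4}{9} \left(12 + \sqrt{-3 + 1} \cdot 3\right) = \frac{316 \left(12 + \sqrt{-2} \cdot 3\right)}{27} = \frac{316 \left(12 + i \sqrt{2} \cdot 3\right)}{27} = \frac{316 \left(12 + 3 i \sqrt{2}\right)}{27} = \frac{1264}{9} + \frac{316 i \sqrt{2}}{9}$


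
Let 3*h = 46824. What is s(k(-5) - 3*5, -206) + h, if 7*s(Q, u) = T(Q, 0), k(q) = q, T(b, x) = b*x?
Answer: 15608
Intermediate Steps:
s(Q, u) = 0 (s(Q, u) = (Q*0)/7 = (⅐)*0 = 0)
h = 15608 (h = (⅓)*46824 = 15608)
s(k(-5) - 3*5, -206) + h = 0 + 15608 = 15608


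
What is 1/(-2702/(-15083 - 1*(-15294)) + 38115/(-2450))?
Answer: -14770/418919 ≈ -0.035257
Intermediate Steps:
1/(-2702/(-15083 - 1*(-15294)) + 38115/(-2450)) = 1/(-2702/(-15083 + 15294) + 38115*(-1/2450)) = 1/(-2702/211 - 1089/70) = 1/(-418919/14770) = -14770/418919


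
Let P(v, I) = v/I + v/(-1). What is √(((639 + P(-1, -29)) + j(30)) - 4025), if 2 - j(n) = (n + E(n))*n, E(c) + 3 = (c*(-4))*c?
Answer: 2*√21825429/29 ≈ 322.19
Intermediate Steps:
E(c) = -3 - 4*c² (E(c) = -3 + (c*(-4))*c = -3 + (-4*c)*c = -3 - 4*c²)
j(n) = 2 - n*(-3 + n - 4*n²) (j(n) = 2 - (n + (-3 - 4*n²))*n = 2 - (-3 + n - 4*n²)*n = 2 - n*(-3 + n - 4*n²))
P(v, I) = -v + v/I (P(v, I) = v/I + v*(-1) = v/I - v = -v + v/I)
√(((639 + P(-1, -29)) + j(30)) - 4025) = √(((639 + (-1*(-1) - 1/(-29))) + (2 - 1*30² + 30*(3 + 4*30²))) - 4025) = √(((639 + (1 - 1*(-1/29))) + (2 - 1*900 + 30*(3 + 4*900))) - 4025) = √(((639 + (1 + 1/29)) + (2 - 900 + 30*(3 + 3600))) - 4025) = √(((639 + 30/29) + (2 - 900 + 30*3603)) - 4025) = √((18561/29 + (2 - 900 + 108090)) - 4025) = √((18561/29 + 107192) - 4025) = √(3127129/29 - 4025) = √(3010404/29) = 2*√21825429/29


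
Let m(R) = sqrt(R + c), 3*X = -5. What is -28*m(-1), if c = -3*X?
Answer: -56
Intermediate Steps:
X = -5/3 (X = (1/3)*(-5) = -5/3 ≈ -1.6667)
c = 5 (c = -3*(-5/3) = 5)
m(R) = sqrt(5 + R) (m(R) = sqrt(R + 5) = sqrt(5 + R))
-28*m(-1) = -28*sqrt(5 - 1) = -28*sqrt(4) = -28*2 = -56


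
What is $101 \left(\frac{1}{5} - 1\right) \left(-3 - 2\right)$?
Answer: $404$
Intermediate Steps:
$101 \left(\frac{1}{5} - 1\right) \left(-3 - 2\right) = 101 \left(\frac{1}{5} - 1\right) \left(-5\right) = 101 \left(\left(- \frac{4}{5}\right) \left(-5\right)\right) = 101 \cdot 4 = 404$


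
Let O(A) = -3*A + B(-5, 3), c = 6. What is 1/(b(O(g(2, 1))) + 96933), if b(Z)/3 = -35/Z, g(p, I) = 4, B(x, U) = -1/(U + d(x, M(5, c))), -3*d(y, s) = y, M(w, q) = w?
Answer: 57/5525671 ≈ 1.0315e-5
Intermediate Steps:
d(y, s) = -y/3
B(x, U) = -1/(U - x/3)
O(A) = -3/14 - 3*A (O(A) = -3*A + 3/(-5 - 3*3) = -3*A + 3/(-5 - 9) = -3*A + 3/(-14) = -3*A + 3*(-1/14) = -3*A - 3/14 = -3/14 - 3*A)
b(Z) = -105/Z (b(Z) = 3*(-35/Z) = -105/Z)
1/(b(O(g(2, 1))) + 96933) = 1/(-105/(-3/14 - 3*4) + 96933) = 1/(-105/(-3/14 - 12) + 96933) = 1/(-105/(-171/14) + 96933) = 1/(-105*(-14/171) + 96933) = 1/(490/57 + 96933) = 1/(5525671/57) = 57/5525671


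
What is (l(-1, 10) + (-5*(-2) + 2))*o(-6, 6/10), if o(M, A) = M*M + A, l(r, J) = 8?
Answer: 732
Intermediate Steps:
o(M, A) = A + M² (o(M, A) = M² + A = A + M²)
(l(-1, 10) + (-5*(-2) + 2))*o(-6, 6/10) = (8 + (-5*(-2) + 2))*(6/10 + (-6)²) = (8 + (10 + 2))*(6*(⅒) + 36) = (8 + 12)*(⅗ + 36) = 20*(183/5) = 732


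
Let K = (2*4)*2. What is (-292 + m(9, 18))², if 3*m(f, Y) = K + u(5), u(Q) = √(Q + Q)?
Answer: (860 - √10)²/9 ≈ 81575.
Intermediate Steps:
u(Q) = √2*√Q (u(Q) = √(2*Q) = √2*√Q)
K = 16 (K = 8*2 = 16)
m(f, Y) = 16/3 + √10/3 (m(f, Y) = (16 + √2*√5)/3 = (16 + √10)/3 = 16/3 + √10/3)
(-292 + m(9, 18))² = (-292 + (16/3 + √10/3))² = (-860/3 + √10/3)²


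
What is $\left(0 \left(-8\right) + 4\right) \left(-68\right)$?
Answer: $-272$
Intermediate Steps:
$\left(0 \left(-8\right) + 4\right) \left(-68\right) = \left(0 + 4\right) \left(-68\right) = 4 \left(-68\right) = -272$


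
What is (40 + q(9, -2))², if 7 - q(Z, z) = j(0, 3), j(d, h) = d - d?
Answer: 2209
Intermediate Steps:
j(d, h) = 0
q(Z, z) = 7 (q(Z, z) = 7 - 1*0 = 7 + 0 = 7)
(40 + q(9, -2))² = (40 + 7)² = 47² = 2209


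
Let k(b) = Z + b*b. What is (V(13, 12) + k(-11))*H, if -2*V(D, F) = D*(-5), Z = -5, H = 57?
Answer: 16929/2 ≈ 8464.5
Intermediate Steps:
V(D, F) = 5*D/2 (V(D, F) = -D*(-5)/2 = -(-5)*D/2 = 5*D/2)
k(b) = -5 + b² (k(b) = -5 + b*b = -5 + b²)
(V(13, 12) + k(-11))*H = ((5/2)*13 + (-5 + (-11)²))*57 = (65/2 + (-5 + 121))*57 = (65/2 + 116)*57 = (297/2)*57 = 16929/2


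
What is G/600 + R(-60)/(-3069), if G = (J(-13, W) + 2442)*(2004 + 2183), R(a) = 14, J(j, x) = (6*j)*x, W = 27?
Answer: 179898292/76725 ≈ 2344.7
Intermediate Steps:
J(j, x) = 6*j*x
G = 1406832 (G = (6*(-13)*27 + 2442)*(2004 + 2183) = (-2106 + 2442)*4187 = 336*4187 = 1406832)
G/600 + R(-60)/(-3069) = 1406832/600 + 14/(-3069) = 1406832*(1/600) + 14*(-1/3069) = 58618/25 - 14/3069 = 179898292/76725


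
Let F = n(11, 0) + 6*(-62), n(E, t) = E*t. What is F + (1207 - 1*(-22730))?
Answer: 23565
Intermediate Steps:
F = -372 (F = 11*0 + 6*(-62) = 0 - 372 = -372)
F + (1207 - 1*(-22730)) = -372 + (1207 - 1*(-22730)) = -372 + (1207 + 22730) = -372 + 23937 = 23565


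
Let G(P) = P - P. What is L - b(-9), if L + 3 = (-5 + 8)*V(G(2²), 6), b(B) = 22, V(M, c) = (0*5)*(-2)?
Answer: -25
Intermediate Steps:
G(P) = 0
V(M, c) = 0 (V(M, c) = 0*(-2) = 0)
L = -3 (L = -3 + (-5 + 8)*0 = -3 + 3*0 = -3 + 0 = -3)
L - b(-9) = -3 - 1*22 = -3 - 22 = -25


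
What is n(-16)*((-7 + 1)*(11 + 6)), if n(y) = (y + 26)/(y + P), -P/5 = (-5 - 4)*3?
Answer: -60/7 ≈ -8.5714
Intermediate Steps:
P = 135 (P = -5*(-5 - 4)*3 = -(-45)*3 = -5*(-27) = 135)
n(y) = (26 + y)/(135 + y) (n(y) = (y + 26)/(y + 135) = (26 + y)/(135 + y))
n(-16)*((-7 + 1)*(11 + 6)) = ((26 - 16)/(135 - 16))*((-7 + 1)*(11 + 6)) = (10/119)*(-6*17) = ((1/119)*10)*(-102) = (10/119)*(-102) = -60/7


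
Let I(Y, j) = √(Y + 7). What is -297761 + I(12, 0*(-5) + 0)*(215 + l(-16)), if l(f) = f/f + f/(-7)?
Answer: -297761 + 1528*√19/7 ≈ -2.9681e+5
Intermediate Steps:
I(Y, j) = √(7 + Y)
l(f) = 1 - f/7 (l(f) = 1 + f*(-⅐) = 1 - f/7)
-297761 + I(12, 0*(-5) + 0)*(215 + l(-16)) = -297761 + √(7 + 12)*(215 + (1 - ⅐*(-16))) = -297761 + √19*(215 + (1 + 16/7)) = -297761 + √19*(215 + 23/7) = -297761 + √19*(1528/7) = -297761 + 1528*√19/7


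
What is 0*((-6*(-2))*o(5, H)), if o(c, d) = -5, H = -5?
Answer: 0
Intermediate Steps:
0*((-6*(-2))*o(5, H)) = 0*(-6*(-2)*(-5)) = 0*(12*(-5)) = 0*(-60) = 0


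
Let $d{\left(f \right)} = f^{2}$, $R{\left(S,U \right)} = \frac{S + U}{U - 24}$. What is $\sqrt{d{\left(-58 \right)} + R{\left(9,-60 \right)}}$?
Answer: $\frac{\sqrt{659463}}{14} \approx 58.005$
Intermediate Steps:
$R{\left(S,U \right)} = \frac{S + U}{-24 + U}$
$\sqrt{d{\left(-58 \right)} + R{\left(9,-60 \right)}} = \sqrt{\left(-58\right)^{2} + \frac{9 - 60}{-24 - 60}} = \sqrt{3364 + \frac{1}{-84} \left(-51\right)} = \sqrt{3364 - - \frac{17}{28}} = \sqrt{3364 + \frac{17}{28}} = \sqrt{\frac{94209}{28}} = \frac{\sqrt{659463}}{14}$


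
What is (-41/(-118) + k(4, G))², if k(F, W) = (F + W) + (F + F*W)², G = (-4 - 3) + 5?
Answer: 4687225/13924 ≈ 336.63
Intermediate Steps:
G = -2 (G = -7 + 5 = -2)
k(F, W) = F + W + (F + F*W)²
(-41/(-118) + k(4, G))² = (-41/(-118) + (4 - 2 + 4²*(1 - 2)²))² = (-41*(-1/118) + (4 - 2 + 16*(-1)²))² = (41/118 + (4 - 2 + 16*1))² = (41/118 + (4 - 2 + 16))² = (41/118 + 18)² = (2165/118)² = 4687225/13924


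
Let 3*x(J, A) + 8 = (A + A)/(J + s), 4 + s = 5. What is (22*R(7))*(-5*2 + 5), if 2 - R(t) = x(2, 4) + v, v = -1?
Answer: -4730/9 ≈ -525.56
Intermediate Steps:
s = 1 (s = -4 + 5 = 1)
x(J, A) = -8/3 + 2*A/(3*(1 + J)) (x(J, A) = -8/3 + ((A + A)/(J + 1))/3 = -8/3 + ((2*A)/(1 + J))/3 = -8/3 + (2*A/(1 + J))/3 = -8/3 + 2*A/(3*(1 + J)))
R(t) = 43/9 (R(t) = 2 - (2*(-4 + 4 - 4*2)/(3*(1 + 2)) - 1) = 2 - ((⅔)*(-4 + 4 - 8)/3 - 1) = 2 - ((⅔)*(⅓)*(-8) - 1) = 2 - (-16/9 - 1) = 2 - 1*(-25/9) = 2 + 25/9 = 43/9)
(22*R(7))*(-5*2 + 5) = (22*(43/9))*(-5*2 + 5) = 946*(-10 + 5)/9 = (946/9)*(-5) = -4730/9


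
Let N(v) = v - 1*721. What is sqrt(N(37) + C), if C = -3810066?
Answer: 5*I*sqrt(152430) ≈ 1952.1*I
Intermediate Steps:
N(v) = -721 + v (N(v) = v - 721 = -721 + v)
sqrt(N(37) + C) = sqrt((-721 + 37) - 3810066) = sqrt(-684 - 3810066) = sqrt(-3810750) = 5*I*sqrt(152430)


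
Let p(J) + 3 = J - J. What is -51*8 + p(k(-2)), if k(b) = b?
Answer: -411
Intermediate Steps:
p(J) = -3 (p(J) = -3 + (J - J) = -3 + 0 = -3)
-51*8 + p(k(-2)) = -51*8 - 3 = -408 - 3 = -411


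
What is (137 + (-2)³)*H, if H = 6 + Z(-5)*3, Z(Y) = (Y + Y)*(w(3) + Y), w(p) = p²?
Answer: -14706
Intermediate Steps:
Z(Y) = 2*Y*(9 + Y) (Z(Y) = (Y + Y)*(3² + Y) = (2*Y)*(9 + Y) = 2*Y*(9 + Y))
H = -114 (H = 6 + (2*(-5)*(9 - 5))*3 = 6 + (2*(-5)*4)*3 = 6 - 40*3 = 6 - 120 = -114)
(137 + (-2)³)*H = (137 + (-2)³)*(-114) = (137 - 8)*(-114) = 129*(-114) = -14706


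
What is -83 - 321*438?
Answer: -140681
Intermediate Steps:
-83 - 321*438 = -83 - 140598 = -140681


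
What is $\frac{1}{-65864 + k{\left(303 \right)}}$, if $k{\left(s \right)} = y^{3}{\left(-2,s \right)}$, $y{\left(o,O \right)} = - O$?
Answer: $- \frac{1}{27883991} \approx -3.5863 \cdot 10^{-8}$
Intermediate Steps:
$k{\left(s \right)} = - s^{3}$ ($k{\left(s \right)} = \left(- s\right)^{3} = - s^{3}$)
$\frac{1}{-65864 + k{\left(303 \right)}} = \frac{1}{-65864 - 303^{3}} = \frac{1}{-65864 - 27818127} = \frac{1}{-27883991} = - \frac{1}{27883991}$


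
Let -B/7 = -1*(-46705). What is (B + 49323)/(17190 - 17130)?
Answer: -69403/15 ≈ -4626.9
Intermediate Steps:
B = -326935 (B = -(-7)*(-46705) = -7*46705 = -326935)
(B + 49323)/(17190 - 17130) = (-326935 + 49323)/(17190 - 17130) = -277612/60 = -277612*1/60 = -69403/15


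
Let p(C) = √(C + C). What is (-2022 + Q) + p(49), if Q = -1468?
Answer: -3490 + 7*√2 ≈ -3480.1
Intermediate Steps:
p(C) = √2*√C (p(C) = √(2*C) = √2*√C)
(-2022 + Q) + p(49) = (-2022 - 1468) + √2*√49 = -3490 + √2*7 = -3490 + 7*√2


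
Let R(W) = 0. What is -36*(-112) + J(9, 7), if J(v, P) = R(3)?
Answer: 4032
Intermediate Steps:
J(v, P) = 0
-36*(-112) + J(9, 7) = -36*(-112) + 0 = 4032 + 0 = 4032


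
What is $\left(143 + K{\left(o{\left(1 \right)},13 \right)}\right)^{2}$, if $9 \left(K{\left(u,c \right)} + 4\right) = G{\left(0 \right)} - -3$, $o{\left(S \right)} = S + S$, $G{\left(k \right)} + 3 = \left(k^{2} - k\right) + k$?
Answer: $19321$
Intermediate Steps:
$G{\left(k \right)} = -3 + k^{2}$ ($G{\left(k \right)} = -3 + \left(\left(k^{2} - k\right) + k\right) = -3 + k^{2}$)
$o{\left(S \right)} = 2 S$
$K{\left(u,c \right)} = -4$ ($K{\left(u,c \right)} = -4 + \frac{\left(-3 + 0^{2}\right) - -3}{9} = -4 + \frac{\left(-3 + 0\right) + 3}{9} = -4 + \frac{-3 + 3}{9} = -4 + \frac{1}{9} \cdot 0 = -4 + 0 = -4$)
$\left(143 + K{\left(o{\left(1 \right)},13 \right)}\right)^{2} = \left(143 - 4\right)^{2} = 139^{2} = 19321$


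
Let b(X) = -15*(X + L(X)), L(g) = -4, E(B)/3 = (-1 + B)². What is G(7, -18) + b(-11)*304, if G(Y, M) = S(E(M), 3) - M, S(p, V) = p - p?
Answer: 68418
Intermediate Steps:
E(B) = 3*(-1 + B)²
S(p, V) = 0
G(Y, M) = -M (G(Y, M) = 0 - M = -M)
b(X) = 60 - 15*X (b(X) = -15*(X - 4) = -15*(-4 + X) = 60 - 15*X)
G(7, -18) + b(-11)*304 = -1*(-18) + (60 - 15*(-11))*304 = 18 + (60 + 165)*304 = 18 + 225*304 = 18 + 68400 = 68418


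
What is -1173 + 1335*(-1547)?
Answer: -2066418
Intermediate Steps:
-1173 + 1335*(-1547) = -1173 - 2065245 = -2066418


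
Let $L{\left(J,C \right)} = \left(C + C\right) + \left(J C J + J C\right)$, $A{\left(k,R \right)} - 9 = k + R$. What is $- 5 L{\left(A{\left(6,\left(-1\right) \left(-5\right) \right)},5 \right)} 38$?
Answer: $-400900$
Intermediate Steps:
$A{\left(k,R \right)} = 9 + R + k$ ($A{\left(k,R \right)} = 9 + \left(k + R\right) = 9 + \left(R + k\right) = 9 + R + k$)
$L{\left(J,C \right)} = 2 C + C J + C J^{2}$ ($L{\left(J,C \right)} = 2 C + \left(C J J + C J\right) = 2 C + \left(C J^{2} + C J\right) = 2 C + \left(C J + C J^{2}\right) = 2 C + C J + C J^{2}$)
$- 5 L{\left(A{\left(6,\left(-1\right) \left(-5\right) \right)},5 \right)} 38 = - 5 \cdot 5 \left(2 + \left(9 - -5 + 6\right) + \left(9 - -5 + 6\right)^{2}\right) 38 = - 5 \cdot 5 \left(2 + \left(9 + 5 + 6\right) + \left(9 + 5 + 6\right)^{2}\right) 38 = - 5 \cdot 5 \left(2 + 20 + 20^{2}\right) 38 = - 5 \cdot 5 \left(2 + 20 + 400\right) 38 = - 5 \cdot 5 \cdot 422 \cdot 38 = \left(-5\right) 2110 \cdot 38 = \left(-10550\right) 38 = -400900$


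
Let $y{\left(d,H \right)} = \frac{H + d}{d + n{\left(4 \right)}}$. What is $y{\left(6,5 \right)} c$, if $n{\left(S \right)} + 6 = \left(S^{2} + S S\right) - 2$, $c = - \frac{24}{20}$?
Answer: $- \frac{11}{25} \approx -0.44$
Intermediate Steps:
$c = - \frac{6}{5}$ ($c = \left(-24\right) \frac{1}{20} = - \frac{6}{5} \approx -1.2$)
$n{\left(S \right)} = -8 + 2 S^{2}$ ($n{\left(S \right)} = -6 - \left(2 - S^{2} - S S\right) = -6 + \left(\left(S^{2} + S^{2}\right) - 2\right) = -6 + \left(2 S^{2} - 2\right) = -6 + \left(-2 + 2 S^{2}\right) = -8 + 2 S^{2}$)
$y{\left(d,H \right)} = \frac{H + d}{24 + d}$ ($y{\left(d,H \right)} = \frac{H + d}{d - \left(8 - 2 \cdot 4^{2}\right)} = \frac{H + d}{d + \left(-8 + 2 \cdot 16\right)} = \frac{H + d}{d + \left(-8 + 32\right)} = \frac{H + d}{d + 24} = \frac{H + d}{24 + d}$)
$y{\left(6,5 \right)} c = \frac{5 + 6}{24 + 6} \left(- \frac{6}{5}\right) = \frac{1}{30} \cdot 11 \left(- \frac{6}{5}\right) = \frac{11}{30} \left(- \frac{6}{5}\right) = - \frac{11}{25}$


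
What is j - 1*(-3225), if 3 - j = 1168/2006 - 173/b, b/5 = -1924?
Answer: 31140728481/9648860 ≈ 3227.4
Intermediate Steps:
b = -9620 (b = 5*(-1924) = -9620)
j = 23154981/9648860 (j = 3 - (1168/2006 - 173/(-9620)) = 3 - (1168*(1/2006) - 173*(-1/9620)) = 3 - (584/1003 + 173/9620) = 3 - 1*5791599/9648860 = 3 - 5791599/9648860 = 23154981/9648860 ≈ 2.3998)
j - 1*(-3225) = 23154981/9648860 - 1*(-3225) = 23154981/9648860 + 3225 = 31140728481/9648860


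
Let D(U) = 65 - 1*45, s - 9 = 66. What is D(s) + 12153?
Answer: 12173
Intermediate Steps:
s = 75 (s = 9 + 66 = 75)
D(U) = 20 (D(U) = 65 - 45 = 20)
D(s) + 12153 = 20 + 12153 = 12173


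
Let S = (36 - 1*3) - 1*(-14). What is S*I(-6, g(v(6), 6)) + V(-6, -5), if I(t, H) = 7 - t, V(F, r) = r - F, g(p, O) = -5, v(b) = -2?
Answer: 612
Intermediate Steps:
S = 47 (S = (36 - 3) + 14 = 33 + 14 = 47)
S*I(-6, g(v(6), 6)) + V(-6, -5) = 47*(7 - 1*(-6)) + (-5 - 1*(-6)) = 47*(7 + 6) + (-5 + 6) = 47*13 + 1 = 611 + 1 = 612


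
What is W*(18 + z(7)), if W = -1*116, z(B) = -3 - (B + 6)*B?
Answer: 8816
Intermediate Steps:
z(B) = -3 - B*(6 + B) (z(B) = -3 - (6 + B)*B = -3 - B*(6 + B))
W = -116
W*(18 + z(7)) = -116*(18 + (-3 - 1*7² - 6*7)) = -116*(18 + (-3 - 1*49 - 42)) = -116*(18 + (-3 - 49 - 42)) = -116*(18 - 94) = -116*(-76) = 8816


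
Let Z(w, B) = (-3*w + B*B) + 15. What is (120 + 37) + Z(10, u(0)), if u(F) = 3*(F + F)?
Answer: 142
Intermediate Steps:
u(F) = 6*F (u(F) = 3*(2*F) = 6*F)
Z(w, B) = 15 + B**2 - 3*w (Z(w, B) = (-3*w + B**2) + 15 = (B**2 - 3*w) + 15 = 15 + B**2 - 3*w)
(120 + 37) + Z(10, u(0)) = (120 + 37) + (15 + (6*0)**2 - 3*10) = 157 + (15 + 0**2 - 30) = 157 + (15 + 0 - 30) = 157 - 15 = 142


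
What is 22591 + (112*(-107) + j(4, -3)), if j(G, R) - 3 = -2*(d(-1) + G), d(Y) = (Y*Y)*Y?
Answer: 10604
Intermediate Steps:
d(Y) = Y³ (d(Y) = Y²*Y = Y³)
j(G, R) = 5 - 2*G (j(G, R) = 3 - 2*((-1)³ + G) = 3 - 2*(-1 + G) = 3 + (2 - 2*G) = 5 - 2*G)
22591 + (112*(-107) + j(4, -3)) = 22591 + (112*(-107) + (5 - 2*4)) = 22591 + (-11984 + (5 - 8)) = 22591 + (-11984 - 3) = 22591 - 11987 = 10604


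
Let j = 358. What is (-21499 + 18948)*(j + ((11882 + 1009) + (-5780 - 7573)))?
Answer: 265304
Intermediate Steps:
(-21499 + 18948)*(j + ((11882 + 1009) + (-5780 - 7573))) = (-21499 + 18948)*(358 + ((11882 + 1009) + (-5780 - 7573))) = -2551*(358 + (12891 - 13353)) = -2551*(358 - 462) = -2551*(-104) = 265304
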